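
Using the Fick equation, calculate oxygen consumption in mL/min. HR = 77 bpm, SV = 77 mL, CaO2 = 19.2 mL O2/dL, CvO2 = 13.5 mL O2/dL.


CO = HR*SV = 77*77/1000 = 5.929 L/min
a-v O2 diff = 19.2 - 13.5 = 5.7 mL/dL
VO2 = CO * (CaO2-CvO2) * 10 dL/L
VO2 = 5.929 * 5.7 * 10
VO2 = 338 mL/min


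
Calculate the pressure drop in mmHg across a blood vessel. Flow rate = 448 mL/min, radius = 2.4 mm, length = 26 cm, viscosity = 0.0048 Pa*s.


dP = 8*mu*L*Q / (pi*r^4)
Q = 448 mL/min = 7.46667e-06 m^3/s
dP = 715.215 Pa = 715.215 / 133.322 mmHg = 5.365 mmHg


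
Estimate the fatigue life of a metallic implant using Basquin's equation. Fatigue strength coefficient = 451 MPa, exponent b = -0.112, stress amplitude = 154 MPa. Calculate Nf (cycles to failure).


sigma_a = sigma_f' * (2Nf)^b
2Nf = (sigma_a/sigma_f')^(1/b)
2Nf = (154/451)^(1/-0.112)
2Nf = 14674.72
Nf = 7337


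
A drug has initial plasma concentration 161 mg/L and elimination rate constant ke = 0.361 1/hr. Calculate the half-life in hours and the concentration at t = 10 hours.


t_half = ln(2) / ke = 0.693147 / 0.361 = 1.92 hr
C(t) = C0 * exp(-ke*t) = 161 * exp(-0.361*10)
C(10) = 4.355 mg/L


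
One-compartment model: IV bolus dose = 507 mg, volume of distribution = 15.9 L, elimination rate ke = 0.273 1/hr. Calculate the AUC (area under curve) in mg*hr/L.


C0 = Dose/Vd = 507/15.9 = 31.8868 mg/L
AUC = C0/ke = 31.8868/0.273
AUC = 116.8 mg*hr/L


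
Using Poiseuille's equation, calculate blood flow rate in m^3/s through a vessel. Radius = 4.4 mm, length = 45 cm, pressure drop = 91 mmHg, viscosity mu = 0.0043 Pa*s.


Q = pi*r^4*dP / (8*mu*L)
r = 0.0044 m, L = 0.45 m
dP = 91 mmHg = 12132.302 Pa
Q = 9.2285e-04 m^3/s


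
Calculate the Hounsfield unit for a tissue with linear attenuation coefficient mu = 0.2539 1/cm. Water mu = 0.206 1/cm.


HU = ((mu_tissue - mu_water) / mu_water) * 1000
HU = ((0.2539 - 0.206) / 0.206) * 1000
HU = 232.5


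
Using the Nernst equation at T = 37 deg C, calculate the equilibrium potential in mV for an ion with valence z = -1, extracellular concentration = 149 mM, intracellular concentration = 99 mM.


E = (RT/(zF)) * ln(C_out/C_in)
T = 37 + 273.15 = 310.15 K
E = (8.314 * 310.15 / (-1 * 96485)) * ln(149/99)
E = -10.93 mV


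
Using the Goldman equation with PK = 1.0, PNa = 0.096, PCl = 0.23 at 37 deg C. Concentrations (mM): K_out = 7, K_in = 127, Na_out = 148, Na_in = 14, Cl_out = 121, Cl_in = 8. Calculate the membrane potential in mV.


Vm = (RT/F)*ln((PK*Ko + PNa*Nao + PCl*Cli)/(PK*Ki + PNa*Nai + PCl*Clo))
Numer = 23.048, Denom = 156.174
Vm = -51.14 mV


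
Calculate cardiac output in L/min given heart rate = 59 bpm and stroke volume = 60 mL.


CO = HR * SV
CO = 59 * 60 / 1000
CO = 3.54 L/min


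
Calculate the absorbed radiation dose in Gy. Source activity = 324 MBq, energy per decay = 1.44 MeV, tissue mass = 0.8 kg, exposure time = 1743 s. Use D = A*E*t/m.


A = 324 MBq = 3.2400e+08 Bq
E = 1.44 MeV = 2.30688e-13 J
D = A*E*t/m = 3.2400e+08*2.30688e-13*1743/0.8
D = 0.1628 Gy


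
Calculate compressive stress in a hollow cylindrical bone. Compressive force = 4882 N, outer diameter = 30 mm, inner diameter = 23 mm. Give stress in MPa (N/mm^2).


A = pi*(r_o^2 - r_i^2)
r_o = 15 mm, r_i = 11.5 mm
A = 291.383 mm^2
sigma = F/A = 4882 / 291.383
sigma = 16.75 MPa


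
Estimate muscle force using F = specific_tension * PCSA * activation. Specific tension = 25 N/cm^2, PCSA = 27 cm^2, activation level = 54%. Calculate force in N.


F = sigma * PCSA * activation
F = 25 * 27 * 0.54
F = 364.5 N


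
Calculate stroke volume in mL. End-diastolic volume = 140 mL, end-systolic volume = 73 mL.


SV = EDV - ESV
SV = 140 - 73
SV = 67 mL


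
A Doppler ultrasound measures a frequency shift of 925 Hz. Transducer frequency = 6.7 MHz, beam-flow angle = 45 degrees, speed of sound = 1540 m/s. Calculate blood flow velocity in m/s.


v = fd * c / (2 * f0 * cos(theta))
v = 925 * 1540 / (2 * 6.7000e+06 * cos(45))
v = 0.1503 m/s


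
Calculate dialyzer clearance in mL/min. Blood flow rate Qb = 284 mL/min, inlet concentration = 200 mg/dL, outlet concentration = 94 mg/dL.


K = Qb * (Cb_in - Cb_out) / Cb_in
K = 284 * (200 - 94) / 200
K = 150.5 mL/min


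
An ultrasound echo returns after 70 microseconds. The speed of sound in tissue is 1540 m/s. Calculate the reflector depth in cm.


depth = c * t / 2
t = 70 us = 7.0000e-05 s
depth = 1540 * 7.0000e-05 / 2
depth = 0.0539 m = 5.39 cm


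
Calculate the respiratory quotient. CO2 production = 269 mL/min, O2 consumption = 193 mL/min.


RQ = VCO2 / VO2
RQ = 269 / 193
RQ = 1.394


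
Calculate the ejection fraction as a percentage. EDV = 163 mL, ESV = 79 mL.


SV = EDV - ESV = 163 - 79 = 84 mL
EF = SV/EDV * 100 = 84/163 * 100
EF = 51.53%


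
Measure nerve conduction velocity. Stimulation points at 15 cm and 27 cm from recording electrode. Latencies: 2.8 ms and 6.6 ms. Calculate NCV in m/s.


Distance = (27 - 15) / 100 = 0.12 m
dt = (6.6 - 2.8) / 1000 = 0.0038 s
NCV = dist / dt = 31.58 m/s


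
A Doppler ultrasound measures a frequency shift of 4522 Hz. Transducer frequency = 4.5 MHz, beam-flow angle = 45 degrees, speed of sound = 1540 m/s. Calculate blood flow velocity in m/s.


v = fd * c / (2 * f0 * cos(theta))
v = 4522 * 1540 / (2 * 4.5000e+06 * cos(45))
v = 1.094 m/s


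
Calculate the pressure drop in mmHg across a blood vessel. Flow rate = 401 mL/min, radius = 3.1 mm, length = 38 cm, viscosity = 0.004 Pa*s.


dP = 8*mu*L*Q / (pi*r^4)
Q = 401 mL/min = 6.68333e-06 m^3/s
dP = 280.111 Pa = 280.111 / 133.322 mmHg = 2.101 mmHg


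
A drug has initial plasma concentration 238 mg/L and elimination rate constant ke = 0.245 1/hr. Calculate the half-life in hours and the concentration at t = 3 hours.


t_half = ln(2) / ke = 0.693147 / 0.245 = 2.829 hr
C(t) = C0 * exp(-ke*t) = 238 * exp(-0.245*3)
C(3) = 114.1 mg/L


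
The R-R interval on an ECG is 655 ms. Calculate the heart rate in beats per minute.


HR = 60 / RR_interval(s)
RR = 655 ms = 0.655 s
HR = 60 / 0.655 = 91.6 bpm


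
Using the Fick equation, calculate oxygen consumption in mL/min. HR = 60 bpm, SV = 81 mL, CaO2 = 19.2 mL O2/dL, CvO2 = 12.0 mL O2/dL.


CO = HR*SV = 60*81/1000 = 4.86 L/min
a-v O2 diff = 19.2 - 12.0 = 7.2 mL/dL
VO2 = CO * (CaO2-CvO2) * 10 dL/L
VO2 = 4.86 * 7.2 * 10
VO2 = 349.9 mL/min


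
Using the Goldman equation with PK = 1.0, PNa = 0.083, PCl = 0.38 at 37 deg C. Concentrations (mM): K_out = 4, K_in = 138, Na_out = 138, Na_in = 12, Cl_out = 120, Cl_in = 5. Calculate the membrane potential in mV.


Vm = (RT/F)*ln((PK*Ko + PNa*Nao + PCl*Cli)/(PK*Ki + PNa*Nai + PCl*Clo))
Numer = 17.354, Denom = 184.596
Vm = -63.19 mV


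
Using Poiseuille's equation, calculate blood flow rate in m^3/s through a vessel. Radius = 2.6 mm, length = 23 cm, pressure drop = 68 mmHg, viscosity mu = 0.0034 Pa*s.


Q = pi*r^4*dP / (8*mu*L)
r = 0.0026 m, L = 0.23 m
dP = 68 mmHg = 9065.896 Pa
Q = 2.0804e-04 m^3/s


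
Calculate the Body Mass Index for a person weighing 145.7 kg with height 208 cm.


BMI = weight / height^2
height = 208 cm = 2.08 m
BMI = 145.7 / 2.08^2
BMI = 33.68 kg/m^2


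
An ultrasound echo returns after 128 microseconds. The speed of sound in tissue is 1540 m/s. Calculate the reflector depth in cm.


depth = c * t / 2
t = 128 us = 1.2800e-04 s
depth = 1540 * 1.2800e-04 / 2
depth = 0.09856 m = 9.856 cm


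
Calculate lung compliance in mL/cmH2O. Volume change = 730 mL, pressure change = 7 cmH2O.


C = dV / dP
C = 730 / 7
C = 104.3 mL/cmH2O


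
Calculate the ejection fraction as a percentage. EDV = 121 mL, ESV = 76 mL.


SV = EDV - ESV = 121 - 76 = 45 mL
EF = SV/EDV * 100 = 45/121 * 100
EF = 37.19%


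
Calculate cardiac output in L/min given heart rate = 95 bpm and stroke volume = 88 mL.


CO = HR * SV
CO = 95 * 88 / 1000
CO = 8.36 L/min


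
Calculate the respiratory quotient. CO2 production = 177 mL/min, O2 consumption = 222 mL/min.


RQ = VCO2 / VO2
RQ = 177 / 222
RQ = 0.7973


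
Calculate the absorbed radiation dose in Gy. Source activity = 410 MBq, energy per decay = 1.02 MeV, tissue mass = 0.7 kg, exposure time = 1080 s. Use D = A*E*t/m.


A = 410 MBq = 4.1000e+08 Bq
E = 1.02 MeV = 1.63404e-13 J
D = A*E*t/m = 4.1000e+08*1.63404e-13*1080/0.7
D = 0.1034 Gy


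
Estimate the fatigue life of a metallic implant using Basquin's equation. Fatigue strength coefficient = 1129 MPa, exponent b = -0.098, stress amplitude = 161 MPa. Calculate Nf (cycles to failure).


sigma_a = sigma_f' * (2Nf)^b
2Nf = (sigma_a/sigma_f')^(1/b)
2Nf = (161/1129)^(1/-0.098)
2Nf = 4.2786503e+08
Nf = 2.1393e+08


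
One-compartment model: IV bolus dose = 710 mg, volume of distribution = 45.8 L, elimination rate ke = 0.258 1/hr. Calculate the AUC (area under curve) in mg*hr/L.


C0 = Dose/Vd = 710/45.8 = 15.5022 mg/L
AUC = C0/ke = 15.5022/0.258
AUC = 60.09 mg*hr/L


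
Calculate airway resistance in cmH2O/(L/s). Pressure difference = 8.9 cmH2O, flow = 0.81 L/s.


R = dP / flow
R = 8.9 / 0.81
R = 10.99 cmH2O/(L/s)


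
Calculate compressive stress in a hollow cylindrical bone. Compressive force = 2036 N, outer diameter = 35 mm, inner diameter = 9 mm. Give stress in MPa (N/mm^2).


A = pi*(r_o^2 - r_i^2)
r_o = 17.5 mm, r_i = 4.5 mm
A = 898.495 mm^2
sigma = F/A = 2036 / 898.495
sigma = 2.266 MPa


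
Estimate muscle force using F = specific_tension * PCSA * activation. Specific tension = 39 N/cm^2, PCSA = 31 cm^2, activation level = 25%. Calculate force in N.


F = sigma * PCSA * activation
F = 39 * 31 * 0.25
F = 302.2 N


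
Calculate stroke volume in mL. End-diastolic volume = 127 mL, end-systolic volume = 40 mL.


SV = EDV - ESV
SV = 127 - 40
SV = 87 mL


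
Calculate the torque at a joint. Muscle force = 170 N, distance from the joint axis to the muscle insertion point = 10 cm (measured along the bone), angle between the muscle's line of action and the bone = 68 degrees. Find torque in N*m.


Torque = F * d * sin(theta)   (moment arm = d*sin(theta))
d = 10 cm = 0.1 m
Torque = 170 * 0.1 * sin(68)
Torque = 15.76 N*m


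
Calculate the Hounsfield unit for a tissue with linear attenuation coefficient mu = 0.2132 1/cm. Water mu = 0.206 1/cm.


HU = ((mu_tissue - mu_water) / mu_water) * 1000
HU = ((0.2132 - 0.206) / 0.206) * 1000
HU = 34.95


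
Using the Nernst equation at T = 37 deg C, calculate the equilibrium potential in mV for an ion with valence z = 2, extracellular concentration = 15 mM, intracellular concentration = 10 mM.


E = (RT/(zF)) * ln(C_out/C_in)
T = 37 + 273.15 = 310.15 K
E = (8.314 * 310.15 / (2 * 96485)) * ln(15/10)
E = 5.418 mV


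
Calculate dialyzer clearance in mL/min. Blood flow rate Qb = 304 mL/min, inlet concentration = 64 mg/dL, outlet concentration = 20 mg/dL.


K = Qb * (Cb_in - Cb_out) / Cb_in
K = 304 * (64 - 20) / 64
K = 209 mL/min


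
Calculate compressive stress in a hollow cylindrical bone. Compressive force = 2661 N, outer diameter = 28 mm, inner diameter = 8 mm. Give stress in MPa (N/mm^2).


A = pi*(r_o^2 - r_i^2)
r_o = 14 mm, r_i = 4 mm
A = 565.487 mm^2
sigma = F/A = 2661 / 565.487
sigma = 4.706 MPa


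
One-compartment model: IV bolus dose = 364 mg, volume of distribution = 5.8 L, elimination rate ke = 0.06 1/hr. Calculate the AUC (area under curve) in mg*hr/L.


C0 = Dose/Vd = 364/5.8 = 62.7586 mg/L
AUC = C0/ke = 62.7586/0.06
AUC = 1046 mg*hr/L


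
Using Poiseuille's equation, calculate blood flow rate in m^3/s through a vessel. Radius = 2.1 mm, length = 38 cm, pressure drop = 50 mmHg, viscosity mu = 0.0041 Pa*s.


Q = pi*r^4*dP / (8*mu*L)
r = 0.0021 m, L = 0.38 m
dP = 50 mmHg = 6666.1 Pa
Q = 3.2677e-05 m^3/s


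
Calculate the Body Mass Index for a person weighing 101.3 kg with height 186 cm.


BMI = weight / height^2
height = 186 cm = 1.86 m
BMI = 101.3 / 1.86^2
BMI = 29.28 kg/m^2


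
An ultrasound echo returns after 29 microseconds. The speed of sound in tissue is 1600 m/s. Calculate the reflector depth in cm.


depth = c * t / 2
t = 29 us = 2.9000e-05 s
depth = 1600 * 2.9000e-05 / 2
depth = 0.0232 m = 2.32 cm


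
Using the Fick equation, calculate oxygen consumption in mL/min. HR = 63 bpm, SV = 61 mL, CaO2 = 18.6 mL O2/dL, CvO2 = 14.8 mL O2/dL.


CO = HR*SV = 63*61/1000 = 3.843 L/min
a-v O2 diff = 18.6 - 14.8 = 3.8 mL/dL
VO2 = CO * (CaO2-CvO2) * 10 dL/L
VO2 = 3.843 * 3.8 * 10
VO2 = 146 mL/min


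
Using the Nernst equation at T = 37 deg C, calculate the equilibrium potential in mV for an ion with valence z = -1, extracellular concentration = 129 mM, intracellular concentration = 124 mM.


E = (RT/(zF)) * ln(C_out/C_in)
T = 37 + 273.15 = 310.15 K
E = (8.314 * 310.15 / (-1 * 96485)) * ln(129/124)
E = -1.056 mV


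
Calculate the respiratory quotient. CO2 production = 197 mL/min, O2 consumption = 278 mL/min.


RQ = VCO2 / VO2
RQ = 197 / 278
RQ = 0.7086


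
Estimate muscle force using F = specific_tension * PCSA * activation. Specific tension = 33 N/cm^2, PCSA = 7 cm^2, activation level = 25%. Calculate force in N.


F = sigma * PCSA * activation
F = 33 * 7 * 0.25
F = 57.75 N


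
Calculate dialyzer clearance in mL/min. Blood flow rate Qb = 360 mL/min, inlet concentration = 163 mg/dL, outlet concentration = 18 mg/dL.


K = Qb * (Cb_in - Cb_out) / Cb_in
K = 360 * (163 - 18) / 163
K = 320.2 mL/min


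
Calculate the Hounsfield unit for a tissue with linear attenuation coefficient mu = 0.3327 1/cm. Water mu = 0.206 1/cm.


HU = ((mu_tissue - mu_water) / mu_water) * 1000
HU = ((0.3327 - 0.206) / 0.206) * 1000
HU = 615


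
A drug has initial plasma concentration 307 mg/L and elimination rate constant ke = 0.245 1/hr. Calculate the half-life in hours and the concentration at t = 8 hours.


t_half = ln(2) / ke = 0.693147 / 0.245 = 2.829 hr
C(t) = C0 * exp(-ke*t) = 307 * exp(-0.245*8)
C(8) = 43.24 mg/L


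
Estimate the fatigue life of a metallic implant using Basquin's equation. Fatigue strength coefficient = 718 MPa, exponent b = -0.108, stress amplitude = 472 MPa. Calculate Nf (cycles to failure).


sigma_a = sigma_f' * (2Nf)^b
2Nf = (sigma_a/sigma_f')^(1/b)
2Nf = (472/718)^(1/-0.108)
2Nf = 48.626666
Nf = 24.31


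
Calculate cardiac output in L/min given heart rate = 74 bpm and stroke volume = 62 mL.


CO = HR * SV
CO = 74 * 62 / 1000
CO = 4.588 L/min


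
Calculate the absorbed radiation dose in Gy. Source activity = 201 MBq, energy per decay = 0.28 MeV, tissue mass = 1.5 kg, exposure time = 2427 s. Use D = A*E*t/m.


A = 201 MBq = 2.0100e+08 Bq
E = 0.28 MeV = 4.4856e-14 J
D = A*E*t/m = 2.0100e+08*4.4856e-14*2427/1.5
D = 0.01459 Gy


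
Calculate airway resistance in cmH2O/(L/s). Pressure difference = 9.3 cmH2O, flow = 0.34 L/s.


R = dP / flow
R = 9.3 / 0.34
R = 27.35 cmH2O/(L/s)


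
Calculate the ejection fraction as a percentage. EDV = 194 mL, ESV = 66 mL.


SV = EDV - ESV = 194 - 66 = 128 mL
EF = SV/EDV * 100 = 128/194 * 100
EF = 65.98%


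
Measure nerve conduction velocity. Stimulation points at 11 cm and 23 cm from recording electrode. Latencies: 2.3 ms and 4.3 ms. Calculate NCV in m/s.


Distance = (23 - 11) / 100 = 0.12 m
dt = (4.3 - 2.3) / 1000 = 0.002 s
NCV = dist / dt = 60 m/s


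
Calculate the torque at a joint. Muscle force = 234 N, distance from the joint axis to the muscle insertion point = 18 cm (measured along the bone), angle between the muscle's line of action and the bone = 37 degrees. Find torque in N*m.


Torque = F * d * sin(theta)   (moment arm = d*sin(theta))
d = 18 cm = 0.18 m
Torque = 234 * 0.18 * sin(37)
Torque = 25.35 N*m


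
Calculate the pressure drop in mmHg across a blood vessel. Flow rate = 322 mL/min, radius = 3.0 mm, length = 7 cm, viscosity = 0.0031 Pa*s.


dP = 8*mu*L*Q / (pi*r^4)
Q = 322 mL/min = 5.36667e-06 m^3/s
dP = 36.6117 Pa = 36.6117 / 133.322 mmHg = 0.2746 mmHg


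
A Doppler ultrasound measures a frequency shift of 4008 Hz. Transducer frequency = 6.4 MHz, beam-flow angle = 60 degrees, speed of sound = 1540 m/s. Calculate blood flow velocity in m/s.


v = fd * c / (2 * f0 * cos(theta))
v = 4008 * 1540 / (2 * 6.4000e+06 * cos(60))
v = 0.9644 m/s


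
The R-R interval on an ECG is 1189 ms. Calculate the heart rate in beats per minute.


HR = 60 / RR_interval(s)
RR = 1189 ms = 1.189 s
HR = 60 / 1.189 = 50.46 bpm


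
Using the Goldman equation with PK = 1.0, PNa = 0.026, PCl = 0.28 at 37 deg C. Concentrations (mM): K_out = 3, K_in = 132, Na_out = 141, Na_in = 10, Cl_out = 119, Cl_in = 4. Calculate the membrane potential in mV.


Vm = (RT/F)*ln((PK*Ko + PNa*Nao + PCl*Cli)/(PK*Ki + PNa*Nai + PCl*Clo))
Numer = 7.786, Denom = 165.58
Vm = -81.7 mV


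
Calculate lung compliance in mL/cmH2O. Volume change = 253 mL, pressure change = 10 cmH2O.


C = dV / dP
C = 253 / 10
C = 25.3 mL/cmH2O


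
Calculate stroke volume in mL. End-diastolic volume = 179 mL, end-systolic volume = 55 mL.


SV = EDV - ESV
SV = 179 - 55
SV = 124 mL


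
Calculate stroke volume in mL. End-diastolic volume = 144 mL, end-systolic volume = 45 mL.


SV = EDV - ESV
SV = 144 - 45
SV = 99 mL


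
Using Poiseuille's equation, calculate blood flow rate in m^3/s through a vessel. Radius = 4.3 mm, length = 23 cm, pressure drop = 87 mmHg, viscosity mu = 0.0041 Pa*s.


Q = pi*r^4*dP / (8*mu*L)
r = 0.0043 m, L = 0.23 m
dP = 87 mmHg = 11599.014 Pa
Q = 0.001651 m^3/s


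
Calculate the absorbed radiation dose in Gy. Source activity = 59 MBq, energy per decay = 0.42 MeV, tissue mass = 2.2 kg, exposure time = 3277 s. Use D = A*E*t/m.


A = 59 MBq = 5.9000e+07 Bq
E = 0.42 MeV = 6.7284e-14 J
D = A*E*t/m = 5.9000e+07*6.7284e-14*3277/2.2
D = 0.005913 Gy


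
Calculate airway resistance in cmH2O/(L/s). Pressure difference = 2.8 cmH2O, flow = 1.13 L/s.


R = dP / flow
R = 2.8 / 1.13
R = 2.478 cmH2O/(L/s)


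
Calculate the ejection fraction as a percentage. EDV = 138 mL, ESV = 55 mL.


SV = EDV - ESV = 138 - 55 = 83 mL
EF = SV/EDV * 100 = 83/138 * 100
EF = 60.14%


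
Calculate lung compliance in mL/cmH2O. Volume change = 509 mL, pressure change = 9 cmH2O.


C = dV / dP
C = 509 / 9
C = 56.56 mL/cmH2O


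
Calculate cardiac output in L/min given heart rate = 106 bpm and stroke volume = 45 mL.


CO = HR * SV
CO = 106 * 45 / 1000
CO = 4.77 L/min


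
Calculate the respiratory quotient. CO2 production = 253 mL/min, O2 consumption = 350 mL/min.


RQ = VCO2 / VO2
RQ = 253 / 350
RQ = 0.7229


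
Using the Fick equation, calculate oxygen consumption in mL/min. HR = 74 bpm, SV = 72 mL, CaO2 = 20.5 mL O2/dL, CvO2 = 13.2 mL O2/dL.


CO = HR*SV = 74*72/1000 = 5.328 L/min
a-v O2 diff = 20.5 - 13.2 = 7.3 mL/dL
VO2 = CO * (CaO2-CvO2) * 10 dL/L
VO2 = 5.328 * 7.3 * 10
VO2 = 388.9 mL/min


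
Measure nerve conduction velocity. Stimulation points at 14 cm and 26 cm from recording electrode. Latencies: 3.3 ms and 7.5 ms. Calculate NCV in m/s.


Distance = (26 - 14) / 100 = 0.12 m
dt = (7.5 - 3.3) / 1000 = 0.0042 s
NCV = dist / dt = 28.57 m/s


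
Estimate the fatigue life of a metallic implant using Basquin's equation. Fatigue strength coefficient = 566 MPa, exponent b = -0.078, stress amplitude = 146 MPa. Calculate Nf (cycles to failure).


sigma_a = sigma_f' * (2Nf)^b
2Nf = (sigma_a/sigma_f')^(1/b)
2Nf = (146/566)^(1/-0.078)
2Nf = 35027151
Nf = 1.7514e+07


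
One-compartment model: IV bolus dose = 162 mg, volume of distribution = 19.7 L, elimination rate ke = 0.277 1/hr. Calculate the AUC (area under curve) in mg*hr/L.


C0 = Dose/Vd = 162/19.7 = 8.22335 mg/L
AUC = C0/ke = 8.22335/0.277
AUC = 29.69 mg*hr/L


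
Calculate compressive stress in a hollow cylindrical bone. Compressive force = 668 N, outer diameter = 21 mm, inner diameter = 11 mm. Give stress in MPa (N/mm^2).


A = pi*(r_o^2 - r_i^2)
r_o = 10.5 mm, r_i = 5.5 mm
A = 251.327 mm^2
sigma = F/A = 668 / 251.327
sigma = 2.658 MPa


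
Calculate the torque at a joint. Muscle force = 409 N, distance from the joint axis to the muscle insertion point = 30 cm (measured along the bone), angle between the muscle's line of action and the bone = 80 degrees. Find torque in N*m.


Torque = F * d * sin(theta)   (moment arm = d*sin(theta))
d = 30 cm = 0.3 m
Torque = 409 * 0.3 * sin(80)
Torque = 120.8 N*m


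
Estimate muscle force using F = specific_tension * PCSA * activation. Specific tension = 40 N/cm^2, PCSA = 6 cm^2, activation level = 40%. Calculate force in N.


F = sigma * PCSA * activation
F = 40 * 6 * 0.4
F = 96 N


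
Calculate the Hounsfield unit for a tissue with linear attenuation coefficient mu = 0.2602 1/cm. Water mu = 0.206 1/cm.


HU = ((mu_tissue - mu_water) / mu_water) * 1000
HU = ((0.2602 - 0.206) / 0.206) * 1000
HU = 263.1


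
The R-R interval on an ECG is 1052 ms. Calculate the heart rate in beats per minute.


HR = 60 / RR_interval(s)
RR = 1052 ms = 1.052 s
HR = 60 / 1.052 = 57.03 bpm


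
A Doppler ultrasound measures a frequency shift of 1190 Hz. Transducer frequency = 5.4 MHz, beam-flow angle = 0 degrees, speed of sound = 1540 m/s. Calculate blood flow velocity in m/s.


v = fd * c / (2 * f0 * cos(theta))
v = 1190 * 1540 / (2 * 5.4000e+06 * cos(0))
v = 0.1697 m/s


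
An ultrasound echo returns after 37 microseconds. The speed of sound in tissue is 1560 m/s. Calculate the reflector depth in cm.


depth = c * t / 2
t = 37 us = 3.7000e-05 s
depth = 1560 * 3.7000e-05 / 2
depth = 0.02886 m = 2.886 cm


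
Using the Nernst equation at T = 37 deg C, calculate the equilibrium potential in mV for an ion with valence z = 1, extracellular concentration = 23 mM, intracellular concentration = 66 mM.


E = (RT/(zF)) * ln(C_out/C_in)
T = 37 + 273.15 = 310.15 K
E = (8.314 * 310.15 / (1 * 96485)) * ln(23/66)
E = -28.17 mV


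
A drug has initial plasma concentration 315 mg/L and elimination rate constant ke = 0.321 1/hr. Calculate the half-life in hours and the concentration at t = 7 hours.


t_half = ln(2) / ke = 0.693147 / 0.321 = 2.159 hr
C(t) = C0 * exp(-ke*t) = 315 * exp(-0.321*7)
C(7) = 33.3 mg/L


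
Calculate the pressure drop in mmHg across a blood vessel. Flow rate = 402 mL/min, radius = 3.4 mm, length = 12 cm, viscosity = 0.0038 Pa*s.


dP = 8*mu*L*Q / (pi*r^4)
Q = 402 mL/min = 6.7e-06 m^3/s
dP = 58.2189 Pa = 58.2189 / 133.322 mmHg = 0.4367 mmHg


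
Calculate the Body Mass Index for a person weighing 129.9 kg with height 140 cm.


BMI = weight / height^2
height = 140 cm = 1.4 m
BMI = 129.9 / 1.4^2
BMI = 66.28 kg/m^2


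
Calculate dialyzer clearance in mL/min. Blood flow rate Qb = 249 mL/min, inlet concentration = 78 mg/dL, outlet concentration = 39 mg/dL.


K = Qb * (Cb_in - Cb_out) / Cb_in
K = 249 * (78 - 39) / 78
K = 124.5 mL/min


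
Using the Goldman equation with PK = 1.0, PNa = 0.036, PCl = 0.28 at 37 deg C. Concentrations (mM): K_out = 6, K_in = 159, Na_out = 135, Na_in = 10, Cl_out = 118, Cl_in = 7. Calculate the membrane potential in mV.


Vm = (RT/F)*ln((PK*Ko + PNa*Nao + PCl*Cli)/(PK*Ki + PNa*Nai + PCl*Clo))
Numer = 12.82, Denom = 192.4
Vm = -72.39 mV


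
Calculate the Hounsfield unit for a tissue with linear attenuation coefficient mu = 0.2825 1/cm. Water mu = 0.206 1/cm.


HU = ((mu_tissue - mu_water) / mu_water) * 1000
HU = ((0.2825 - 0.206) / 0.206) * 1000
HU = 371.4


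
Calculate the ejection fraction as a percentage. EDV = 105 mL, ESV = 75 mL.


SV = EDV - ESV = 105 - 75 = 30 mL
EF = SV/EDV * 100 = 30/105 * 100
EF = 28.57%


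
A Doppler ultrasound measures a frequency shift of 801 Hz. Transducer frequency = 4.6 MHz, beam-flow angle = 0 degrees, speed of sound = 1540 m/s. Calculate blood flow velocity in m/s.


v = fd * c / (2 * f0 * cos(theta))
v = 801 * 1540 / (2 * 4.6000e+06 * cos(0))
v = 0.1341 m/s


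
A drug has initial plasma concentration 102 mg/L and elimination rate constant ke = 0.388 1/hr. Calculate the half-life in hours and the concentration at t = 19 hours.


t_half = ln(2) / ke = 0.693147 / 0.388 = 1.786 hr
C(t) = C0 * exp(-ke*t) = 102 * exp(-0.388*19)
C(19) = 0.06412 mg/L


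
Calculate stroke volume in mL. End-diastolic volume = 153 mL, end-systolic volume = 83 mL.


SV = EDV - ESV
SV = 153 - 83
SV = 70 mL


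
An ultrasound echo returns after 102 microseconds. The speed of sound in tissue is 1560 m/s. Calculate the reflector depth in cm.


depth = c * t / 2
t = 102 us = 1.0200e-04 s
depth = 1560 * 1.0200e-04 / 2
depth = 0.07956 m = 7.956 cm


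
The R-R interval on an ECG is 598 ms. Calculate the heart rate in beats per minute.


HR = 60 / RR_interval(s)
RR = 598 ms = 0.598 s
HR = 60 / 0.598 = 100.3 bpm


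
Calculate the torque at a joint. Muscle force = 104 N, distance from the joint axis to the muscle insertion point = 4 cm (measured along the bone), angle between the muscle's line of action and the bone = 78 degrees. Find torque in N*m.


Torque = F * d * sin(theta)   (moment arm = d*sin(theta))
d = 4 cm = 0.04 m
Torque = 104 * 0.04 * sin(78)
Torque = 4.069 N*m


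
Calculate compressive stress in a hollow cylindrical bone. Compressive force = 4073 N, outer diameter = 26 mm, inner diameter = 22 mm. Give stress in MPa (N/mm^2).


A = pi*(r_o^2 - r_i^2)
r_o = 13 mm, r_i = 11 mm
A = 150.796 mm^2
sigma = F/A = 4073 / 150.796
sigma = 27.01 MPa


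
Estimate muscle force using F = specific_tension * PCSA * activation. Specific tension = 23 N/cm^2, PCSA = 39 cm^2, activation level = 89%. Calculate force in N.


F = sigma * PCSA * activation
F = 23 * 39 * 0.89
F = 798.3 N


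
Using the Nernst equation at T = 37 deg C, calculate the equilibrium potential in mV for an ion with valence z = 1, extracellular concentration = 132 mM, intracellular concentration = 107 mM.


E = (RT/(zF)) * ln(C_out/C_in)
T = 37 + 273.15 = 310.15 K
E = (8.314 * 310.15 / (1 * 96485)) * ln(132/107)
E = 5.612 mV


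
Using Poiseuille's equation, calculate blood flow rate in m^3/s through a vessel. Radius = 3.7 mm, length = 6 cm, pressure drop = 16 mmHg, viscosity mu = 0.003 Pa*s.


Q = pi*r^4*dP / (8*mu*L)
r = 0.0037 m, L = 0.06 m
dP = 16 mmHg = 2133.152 Pa
Q = 8.7220e-04 m^3/s


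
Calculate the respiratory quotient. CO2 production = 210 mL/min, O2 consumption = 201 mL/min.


RQ = VCO2 / VO2
RQ = 210 / 201
RQ = 1.045


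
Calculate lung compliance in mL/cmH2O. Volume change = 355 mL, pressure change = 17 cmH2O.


C = dV / dP
C = 355 / 17
C = 20.88 mL/cmH2O


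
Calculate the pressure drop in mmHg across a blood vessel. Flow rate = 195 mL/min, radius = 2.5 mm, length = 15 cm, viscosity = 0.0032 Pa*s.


dP = 8*mu*L*Q / (pi*r^4)
Q = 195 mL/min = 3.25e-06 m^3/s
dP = 101.696 Pa = 101.696 / 133.322 mmHg = 0.7628 mmHg


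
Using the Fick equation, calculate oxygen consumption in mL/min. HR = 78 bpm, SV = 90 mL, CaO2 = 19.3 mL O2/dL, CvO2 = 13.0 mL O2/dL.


CO = HR*SV = 78*90/1000 = 7.02 L/min
a-v O2 diff = 19.3 - 13.0 = 6.3 mL/dL
VO2 = CO * (CaO2-CvO2) * 10 dL/L
VO2 = 7.02 * 6.3 * 10
VO2 = 442.3 mL/min


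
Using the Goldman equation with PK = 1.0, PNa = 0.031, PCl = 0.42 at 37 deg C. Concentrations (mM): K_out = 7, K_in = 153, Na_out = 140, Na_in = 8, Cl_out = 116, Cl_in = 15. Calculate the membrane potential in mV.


Vm = (RT/F)*ln((PK*Ko + PNa*Nao + PCl*Cli)/(PK*Ki + PNa*Nai + PCl*Clo))
Numer = 17.64, Denom = 201.968
Vm = -65.15 mV


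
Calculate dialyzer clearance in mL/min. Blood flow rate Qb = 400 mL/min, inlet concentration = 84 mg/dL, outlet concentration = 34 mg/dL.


K = Qb * (Cb_in - Cb_out) / Cb_in
K = 400 * (84 - 34) / 84
K = 238.1 mL/min


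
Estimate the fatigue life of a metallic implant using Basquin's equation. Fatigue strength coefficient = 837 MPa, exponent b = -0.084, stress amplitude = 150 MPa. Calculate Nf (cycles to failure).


sigma_a = sigma_f' * (2Nf)^b
2Nf = (sigma_a/sigma_f')^(1/b)
2Nf = (150/837)^(1/-0.084)
2Nf = 7.735749e+08
Nf = 3.8679e+08


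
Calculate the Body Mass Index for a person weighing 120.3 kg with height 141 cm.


BMI = weight / height^2
height = 141 cm = 1.41 m
BMI = 120.3 / 1.41^2
BMI = 60.51 kg/m^2


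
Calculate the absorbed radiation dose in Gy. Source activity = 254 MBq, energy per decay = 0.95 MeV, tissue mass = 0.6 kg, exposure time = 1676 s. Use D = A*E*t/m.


A = 254 MBq = 2.5400e+08 Bq
E = 0.95 MeV = 1.5219e-13 J
D = A*E*t/m = 2.5400e+08*1.5219e-13*1676/0.6
D = 0.108 Gy


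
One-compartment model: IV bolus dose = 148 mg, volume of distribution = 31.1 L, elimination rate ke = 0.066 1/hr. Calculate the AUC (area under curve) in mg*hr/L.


C0 = Dose/Vd = 148/31.1 = 4.75884 mg/L
AUC = C0/ke = 4.75884/0.066
AUC = 72.1 mg*hr/L


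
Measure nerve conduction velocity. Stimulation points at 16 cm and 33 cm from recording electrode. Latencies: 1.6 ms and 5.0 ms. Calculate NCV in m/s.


Distance = (33 - 16) / 100 = 0.17 m
dt = (5.0 - 1.6) / 1000 = 0.0034 s
NCV = dist / dt = 50 m/s


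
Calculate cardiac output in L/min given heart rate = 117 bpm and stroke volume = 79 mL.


CO = HR * SV
CO = 117 * 79 / 1000
CO = 9.243 L/min


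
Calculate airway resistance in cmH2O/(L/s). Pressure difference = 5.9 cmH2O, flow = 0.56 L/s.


R = dP / flow
R = 5.9 / 0.56
R = 10.54 cmH2O/(L/s)


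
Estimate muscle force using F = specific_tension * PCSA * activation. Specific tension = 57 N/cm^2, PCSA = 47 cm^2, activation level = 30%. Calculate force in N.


F = sigma * PCSA * activation
F = 57 * 47 * 0.3
F = 803.7 N


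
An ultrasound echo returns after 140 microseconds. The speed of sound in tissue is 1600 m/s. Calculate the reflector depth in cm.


depth = c * t / 2
t = 140 us = 1.4000e-04 s
depth = 1600 * 1.4000e-04 / 2
depth = 0.112 m = 11.2 cm


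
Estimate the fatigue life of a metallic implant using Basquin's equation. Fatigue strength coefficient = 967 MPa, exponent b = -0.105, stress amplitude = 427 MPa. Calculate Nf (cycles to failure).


sigma_a = sigma_f' * (2Nf)^b
2Nf = (sigma_a/sigma_f')^(1/b)
2Nf = (427/967)^(1/-0.105)
2Nf = 2404.0253
Nf = 1202


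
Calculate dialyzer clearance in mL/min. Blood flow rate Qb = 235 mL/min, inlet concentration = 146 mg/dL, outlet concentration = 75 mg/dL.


K = Qb * (Cb_in - Cb_out) / Cb_in
K = 235 * (146 - 75) / 146
K = 114.3 mL/min


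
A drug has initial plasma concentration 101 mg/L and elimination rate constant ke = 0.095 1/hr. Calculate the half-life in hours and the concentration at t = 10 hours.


t_half = ln(2) / ke = 0.693147 / 0.095 = 7.296 hr
C(t) = C0 * exp(-ke*t) = 101 * exp(-0.095*10)
C(10) = 39.06 mg/L


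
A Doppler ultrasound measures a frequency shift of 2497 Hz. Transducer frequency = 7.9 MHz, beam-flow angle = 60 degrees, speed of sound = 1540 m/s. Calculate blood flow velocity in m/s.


v = fd * c / (2 * f0 * cos(theta))
v = 2497 * 1540 / (2 * 7.9000e+06 * cos(60))
v = 0.4868 m/s


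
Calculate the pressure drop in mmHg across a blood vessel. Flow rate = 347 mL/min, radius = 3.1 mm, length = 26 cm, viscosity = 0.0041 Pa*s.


dP = 8*mu*L*Q / (pi*r^4)
Q = 347 mL/min = 5.78333e-06 m^3/s
dP = 169.992 Pa = 169.992 / 133.322 mmHg = 1.275 mmHg


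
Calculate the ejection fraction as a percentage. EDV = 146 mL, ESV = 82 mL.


SV = EDV - ESV = 146 - 82 = 64 mL
EF = SV/EDV * 100 = 64/146 * 100
EF = 43.84%


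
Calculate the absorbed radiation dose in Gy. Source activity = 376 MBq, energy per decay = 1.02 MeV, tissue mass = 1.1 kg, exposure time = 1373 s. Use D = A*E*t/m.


A = 376 MBq = 3.7600e+08 Bq
E = 1.02 MeV = 1.63404e-13 J
D = A*E*t/m = 3.7600e+08*1.63404e-13*1373/1.1
D = 0.07669 Gy


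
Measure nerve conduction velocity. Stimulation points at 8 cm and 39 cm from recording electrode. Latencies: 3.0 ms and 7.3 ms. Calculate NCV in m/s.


Distance = (39 - 8) / 100 = 0.31 m
dt = (7.3 - 3.0) / 1000 = 0.0043 s
NCV = dist / dt = 72.09 m/s


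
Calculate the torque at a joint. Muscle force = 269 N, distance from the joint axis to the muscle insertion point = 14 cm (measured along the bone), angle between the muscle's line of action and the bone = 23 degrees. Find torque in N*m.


Torque = F * d * sin(theta)   (moment arm = d*sin(theta))
d = 14 cm = 0.14 m
Torque = 269 * 0.14 * sin(23)
Torque = 14.71 N*m


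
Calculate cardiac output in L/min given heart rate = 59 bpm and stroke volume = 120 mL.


CO = HR * SV
CO = 59 * 120 / 1000
CO = 7.08 L/min


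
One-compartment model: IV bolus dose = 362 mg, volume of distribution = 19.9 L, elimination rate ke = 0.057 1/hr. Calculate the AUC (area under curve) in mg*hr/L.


C0 = Dose/Vd = 362/19.9 = 18.191 mg/L
AUC = C0/ke = 18.191/0.057
AUC = 319.1 mg*hr/L


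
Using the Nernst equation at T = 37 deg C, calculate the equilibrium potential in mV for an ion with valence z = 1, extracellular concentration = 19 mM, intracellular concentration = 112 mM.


E = (RT/(zF)) * ln(C_out/C_in)
T = 37 + 273.15 = 310.15 K
E = (8.314 * 310.15 / (1 * 96485)) * ln(19/112)
E = -47.41 mV


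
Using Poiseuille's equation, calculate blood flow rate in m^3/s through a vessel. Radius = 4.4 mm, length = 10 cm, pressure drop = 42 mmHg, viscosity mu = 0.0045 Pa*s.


Q = pi*r^4*dP / (8*mu*L)
r = 0.0044 m, L = 0.1 m
dP = 42 mmHg = 5599.524 Pa
Q = 0.001832 m^3/s


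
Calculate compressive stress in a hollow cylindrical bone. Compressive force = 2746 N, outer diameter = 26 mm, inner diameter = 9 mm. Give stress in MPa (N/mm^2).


A = pi*(r_o^2 - r_i^2)
r_o = 13 mm, r_i = 4.5 mm
A = 467.312 mm^2
sigma = F/A = 2746 / 467.312
sigma = 5.876 MPa


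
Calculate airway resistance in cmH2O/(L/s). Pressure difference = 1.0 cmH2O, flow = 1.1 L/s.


R = dP / flow
R = 1.0 / 1.1
R = 0.9091 cmH2O/(L/s)


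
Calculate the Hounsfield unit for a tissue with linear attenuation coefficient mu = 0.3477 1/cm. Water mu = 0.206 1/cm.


HU = ((mu_tissue - mu_water) / mu_water) * 1000
HU = ((0.3477 - 0.206) / 0.206) * 1000
HU = 687.9


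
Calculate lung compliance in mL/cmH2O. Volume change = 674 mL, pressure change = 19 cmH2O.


C = dV / dP
C = 674 / 19
C = 35.47 mL/cmH2O


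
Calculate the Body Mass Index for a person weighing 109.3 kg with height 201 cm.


BMI = weight / height^2
height = 201 cm = 2.01 m
BMI = 109.3 / 2.01^2
BMI = 27.05 kg/m^2


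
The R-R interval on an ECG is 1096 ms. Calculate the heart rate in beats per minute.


HR = 60 / RR_interval(s)
RR = 1096 ms = 1.096 s
HR = 60 / 1.096 = 54.74 bpm


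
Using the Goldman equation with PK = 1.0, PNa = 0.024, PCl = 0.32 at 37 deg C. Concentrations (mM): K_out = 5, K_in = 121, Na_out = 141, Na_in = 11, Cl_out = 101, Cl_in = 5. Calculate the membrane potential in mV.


Vm = (RT/F)*ln((PK*Ko + PNa*Nao + PCl*Cli)/(PK*Ki + PNa*Nai + PCl*Clo))
Numer = 9.984, Denom = 153.584
Vm = -73.05 mV


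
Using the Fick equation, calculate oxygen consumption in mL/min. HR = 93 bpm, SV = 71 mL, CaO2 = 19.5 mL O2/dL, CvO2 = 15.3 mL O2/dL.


CO = HR*SV = 93*71/1000 = 6.603 L/min
a-v O2 diff = 19.5 - 15.3 = 4.2 mL/dL
VO2 = CO * (CaO2-CvO2) * 10 dL/L
VO2 = 6.603 * 4.2 * 10
VO2 = 277.3 mL/min


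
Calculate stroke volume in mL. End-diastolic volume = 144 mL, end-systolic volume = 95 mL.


SV = EDV - ESV
SV = 144 - 95
SV = 49 mL


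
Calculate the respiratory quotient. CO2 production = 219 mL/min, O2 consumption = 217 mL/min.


RQ = VCO2 / VO2
RQ = 219 / 217
RQ = 1.009


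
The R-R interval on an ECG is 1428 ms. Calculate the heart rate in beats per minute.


HR = 60 / RR_interval(s)
RR = 1428 ms = 1.428 s
HR = 60 / 1.428 = 42.02 bpm


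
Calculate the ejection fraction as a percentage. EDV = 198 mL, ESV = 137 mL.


SV = EDV - ESV = 198 - 137 = 61 mL
EF = SV/EDV * 100 = 61/198 * 100
EF = 30.81%


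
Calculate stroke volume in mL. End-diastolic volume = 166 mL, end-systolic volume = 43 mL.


SV = EDV - ESV
SV = 166 - 43
SV = 123 mL


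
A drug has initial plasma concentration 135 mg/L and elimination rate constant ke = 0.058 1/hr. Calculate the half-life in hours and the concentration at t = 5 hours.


t_half = ln(2) / ke = 0.693147 / 0.058 = 11.95 hr
C(t) = C0 * exp(-ke*t) = 135 * exp(-0.058*5)
C(5) = 101 mg/L


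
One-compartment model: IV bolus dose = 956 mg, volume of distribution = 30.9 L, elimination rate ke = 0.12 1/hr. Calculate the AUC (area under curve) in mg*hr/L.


C0 = Dose/Vd = 956/30.9 = 30.9385 mg/L
AUC = C0/ke = 30.9385/0.12
AUC = 257.8 mg*hr/L


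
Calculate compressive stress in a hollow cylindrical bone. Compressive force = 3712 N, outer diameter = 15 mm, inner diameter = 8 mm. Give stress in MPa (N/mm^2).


A = pi*(r_o^2 - r_i^2)
r_o = 7.5 mm, r_i = 4 mm
A = 126.449 mm^2
sigma = F/A = 3712 / 126.449
sigma = 29.36 MPa


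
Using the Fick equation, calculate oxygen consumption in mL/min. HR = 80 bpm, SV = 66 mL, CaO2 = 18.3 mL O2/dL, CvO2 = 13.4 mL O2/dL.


CO = HR*SV = 80*66/1000 = 5.28 L/min
a-v O2 diff = 18.3 - 13.4 = 4.9 mL/dL
VO2 = CO * (CaO2-CvO2) * 10 dL/L
VO2 = 5.28 * 4.9 * 10
VO2 = 258.7 mL/min


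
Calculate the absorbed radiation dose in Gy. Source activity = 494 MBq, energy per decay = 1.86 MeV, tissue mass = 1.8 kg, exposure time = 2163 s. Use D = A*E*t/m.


A = 494 MBq = 4.9400e+08 Bq
E = 1.86 MeV = 2.97972e-13 J
D = A*E*t/m = 4.9400e+08*2.97972e-13*2163/1.8
D = 0.1769 Gy


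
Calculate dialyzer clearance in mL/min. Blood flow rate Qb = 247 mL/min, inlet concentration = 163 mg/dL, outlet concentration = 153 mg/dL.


K = Qb * (Cb_in - Cb_out) / Cb_in
K = 247 * (163 - 153) / 163
K = 15.15 mL/min


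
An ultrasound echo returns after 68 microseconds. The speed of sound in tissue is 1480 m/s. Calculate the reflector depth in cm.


depth = c * t / 2
t = 68 us = 6.8000e-05 s
depth = 1480 * 6.8000e-05 / 2
depth = 0.05032 m = 5.032 cm


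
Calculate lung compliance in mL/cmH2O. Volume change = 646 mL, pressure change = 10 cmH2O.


C = dV / dP
C = 646 / 10
C = 64.6 mL/cmH2O


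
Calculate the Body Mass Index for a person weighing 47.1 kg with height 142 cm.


BMI = weight / height^2
height = 142 cm = 1.42 m
BMI = 47.1 / 1.42^2
BMI = 23.36 kg/m^2


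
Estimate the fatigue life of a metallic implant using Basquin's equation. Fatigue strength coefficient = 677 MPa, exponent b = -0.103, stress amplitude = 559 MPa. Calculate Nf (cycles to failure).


sigma_a = sigma_f' * (2Nf)^b
2Nf = (sigma_a/sigma_f')^(1/b)
2Nf = (559/677)^(1/-0.103)
2Nf = 6.4201081
Nf = 3.21


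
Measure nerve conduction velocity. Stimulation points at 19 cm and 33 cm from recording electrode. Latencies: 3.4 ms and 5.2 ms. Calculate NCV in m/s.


Distance = (33 - 19) / 100 = 0.14 m
dt = (5.2 - 3.4) / 1000 = 0.0018 s
NCV = dist / dt = 77.78 m/s


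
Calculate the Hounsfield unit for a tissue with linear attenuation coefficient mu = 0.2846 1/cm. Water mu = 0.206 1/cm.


HU = ((mu_tissue - mu_water) / mu_water) * 1000
HU = ((0.2846 - 0.206) / 0.206) * 1000
HU = 381.6


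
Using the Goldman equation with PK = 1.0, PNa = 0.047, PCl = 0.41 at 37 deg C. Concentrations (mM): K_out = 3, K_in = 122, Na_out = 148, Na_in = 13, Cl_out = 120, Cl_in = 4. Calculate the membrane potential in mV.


Vm = (RT/F)*ln((PK*Ko + PNa*Nao + PCl*Cli)/(PK*Ki + PNa*Nai + PCl*Clo))
Numer = 11.596, Denom = 171.811
Vm = -72.04 mV


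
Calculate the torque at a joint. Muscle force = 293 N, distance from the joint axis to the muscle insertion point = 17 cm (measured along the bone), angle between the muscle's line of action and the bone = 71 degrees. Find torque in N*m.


Torque = F * d * sin(theta)   (moment arm = d*sin(theta))
d = 17 cm = 0.17 m
Torque = 293 * 0.17 * sin(71)
Torque = 47.1 N*m


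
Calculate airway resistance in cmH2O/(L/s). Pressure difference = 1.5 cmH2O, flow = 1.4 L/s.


R = dP / flow
R = 1.5 / 1.4
R = 1.071 cmH2O/(L/s)


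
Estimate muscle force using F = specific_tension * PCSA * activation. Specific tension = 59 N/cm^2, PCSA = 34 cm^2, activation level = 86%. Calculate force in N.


F = sigma * PCSA * activation
F = 59 * 34 * 0.86
F = 1725 N
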